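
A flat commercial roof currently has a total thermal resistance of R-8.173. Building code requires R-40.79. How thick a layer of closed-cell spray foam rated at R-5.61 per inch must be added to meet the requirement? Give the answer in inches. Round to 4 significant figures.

5.814 in

ΔR = 40.79 − 8.173 = 32.617 ft²·°F·h/BTU
L = ΔR / (R/in) = 32.617/5.61 = 5.8141 in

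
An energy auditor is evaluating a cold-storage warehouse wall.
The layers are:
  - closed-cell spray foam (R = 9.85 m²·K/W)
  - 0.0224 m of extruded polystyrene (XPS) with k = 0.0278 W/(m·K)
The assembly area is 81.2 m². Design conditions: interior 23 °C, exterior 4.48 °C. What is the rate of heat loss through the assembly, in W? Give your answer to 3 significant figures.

141 W

0.0224/0.0278 = 0.8058
R_total = 9.85 + 0.8058 = 10.66 m²·K/W
Q = A·ΔT/R = 81.2 × (23 − 4.48) / 10.66 = 141.1 W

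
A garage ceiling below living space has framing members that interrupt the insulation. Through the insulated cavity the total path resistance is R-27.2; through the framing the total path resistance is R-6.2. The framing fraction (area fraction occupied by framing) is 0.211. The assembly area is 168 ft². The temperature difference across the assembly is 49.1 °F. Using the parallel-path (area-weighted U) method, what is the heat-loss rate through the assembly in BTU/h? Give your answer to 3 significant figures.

U_eff = 0.789/27.2 + 0.211/6.2 = 0.02901 + 0.03403 = 0.06304
R_eff = 1/U_eff = 15.86 ft²·°F·h/BTU
Q = 168 × 49.1 / 15.86 = 520 BTU/h

520 BTU/h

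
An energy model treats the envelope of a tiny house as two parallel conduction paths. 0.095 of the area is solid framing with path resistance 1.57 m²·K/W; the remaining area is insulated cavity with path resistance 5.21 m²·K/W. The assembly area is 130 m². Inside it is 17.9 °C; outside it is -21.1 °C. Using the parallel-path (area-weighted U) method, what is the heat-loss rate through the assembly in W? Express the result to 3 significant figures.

U_eff = 0.905/5.21 + 0.095/1.57 = 0.1737 + 0.06051 = 0.2342
R_eff = 1/U_eff = 4.27 m²·K/W
Q = 130 × (17.9 − (-21.1)) / 4.27 = 1187 W

1190 W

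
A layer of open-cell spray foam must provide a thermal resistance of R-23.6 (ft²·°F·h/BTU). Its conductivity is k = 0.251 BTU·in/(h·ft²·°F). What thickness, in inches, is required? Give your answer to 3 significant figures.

L = R × k = 23.6 × 0.251 = 5.924 in

5.92 in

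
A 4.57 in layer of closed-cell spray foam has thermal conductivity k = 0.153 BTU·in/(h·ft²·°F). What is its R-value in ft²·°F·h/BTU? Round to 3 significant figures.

R = L/k = 4.57/0.153 = 29.87 ft²·°F·h/BTU

29.9 ft²·°F·h/BTU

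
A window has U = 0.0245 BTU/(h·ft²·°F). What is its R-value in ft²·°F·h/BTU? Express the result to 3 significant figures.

40.8 ft²·°F·h/BTU

R = 1/U = 1/0.0245 = 40.82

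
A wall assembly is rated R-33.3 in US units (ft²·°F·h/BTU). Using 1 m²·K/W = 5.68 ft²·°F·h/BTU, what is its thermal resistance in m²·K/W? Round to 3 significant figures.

R_SI = 33.3/5.68 = 5.863

5.86 m²·K/W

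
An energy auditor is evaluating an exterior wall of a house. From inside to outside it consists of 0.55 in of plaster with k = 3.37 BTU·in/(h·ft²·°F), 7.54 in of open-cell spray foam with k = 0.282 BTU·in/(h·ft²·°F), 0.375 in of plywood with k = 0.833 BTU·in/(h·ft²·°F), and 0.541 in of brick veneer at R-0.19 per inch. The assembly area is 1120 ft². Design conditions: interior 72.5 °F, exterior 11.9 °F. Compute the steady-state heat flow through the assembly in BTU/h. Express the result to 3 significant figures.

0.55/3.37 = 0.1632
7.54/0.282 = 26.74
0.375/0.833 = 0.4502
0.541 × 0.19 = 0.1028
R_total = 0.1632 + 26.74 + 0.4502 + 0.1028 = 27.45 ft²·°F·h/BTU
Q = A·ΔT/R = 1120 × (72.5 − 11.9) / 27.45 = 2472 BTU/h

2470 BTU/h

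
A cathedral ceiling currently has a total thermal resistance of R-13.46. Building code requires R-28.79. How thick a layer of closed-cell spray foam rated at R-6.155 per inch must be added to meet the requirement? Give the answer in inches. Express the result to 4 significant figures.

ΔR = 28.79 − 13.46 = 15.33 ft²·°F·h/BTU
L = ΔR / (R/in) = 15.33/6.155 = 2.4907 in

2.491 in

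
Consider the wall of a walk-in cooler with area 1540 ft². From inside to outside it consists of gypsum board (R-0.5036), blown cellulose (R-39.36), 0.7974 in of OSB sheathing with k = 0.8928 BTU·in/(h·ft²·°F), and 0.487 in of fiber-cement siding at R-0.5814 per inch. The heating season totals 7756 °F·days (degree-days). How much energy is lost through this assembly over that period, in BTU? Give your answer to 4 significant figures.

6985000 BTU

0.7974/0.8928 = 0.89315
0.487 × 0.5814 = 0.28314
R_total = 0.5036 + 39.36 + 0.89315 + 0.28314 = 41.04 ft²·°F·h/BTU
E = A × HDD × 24 / R = 1540 × 7756 × 24 / 41.04 = 6985000 BTU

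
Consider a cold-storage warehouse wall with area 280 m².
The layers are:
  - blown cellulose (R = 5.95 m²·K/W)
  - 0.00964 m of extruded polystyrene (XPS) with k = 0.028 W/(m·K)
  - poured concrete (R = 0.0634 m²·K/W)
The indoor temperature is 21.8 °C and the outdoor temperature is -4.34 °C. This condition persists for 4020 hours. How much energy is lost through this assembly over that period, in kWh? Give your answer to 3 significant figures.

4630 kWh

0.00964/0.028 = 0.3443
R_total = 5.95 + 0.3443 + 0.0634 = 6.358 m²·K/W
Q = 280 × (21.8 − (-4.34)) / 6.358 = 1151 W
E = 1151 W × 4020 h / 1000 = 4628 kWh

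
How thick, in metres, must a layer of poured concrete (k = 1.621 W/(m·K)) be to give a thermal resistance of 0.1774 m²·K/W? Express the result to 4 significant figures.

0.2876 m

L = R·k = 0.1774 × 1.621 = 0.28757 m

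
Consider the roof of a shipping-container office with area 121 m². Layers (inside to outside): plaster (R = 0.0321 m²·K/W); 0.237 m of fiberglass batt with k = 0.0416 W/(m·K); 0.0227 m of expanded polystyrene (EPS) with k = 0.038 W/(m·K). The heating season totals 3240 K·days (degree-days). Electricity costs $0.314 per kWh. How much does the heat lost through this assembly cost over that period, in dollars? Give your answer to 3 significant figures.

467 dollars

0.237/0.0416 = 5.697
0.0227/0.038 = 0.5974
R_total = 0.0321 + 5.697 + 0.5974 = 6.327 m²·K/W
E = A × HDD × 24 / R / 1000 = 121 × 3240 × 24 / 6.327 / 1000 = 1487 kWh
Cost = 1487 × 0.314 = $467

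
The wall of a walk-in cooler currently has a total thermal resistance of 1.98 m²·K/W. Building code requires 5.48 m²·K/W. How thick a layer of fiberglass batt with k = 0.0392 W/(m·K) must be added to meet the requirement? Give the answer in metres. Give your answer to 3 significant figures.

ΔR = 5.48 − 1.98 = 3.5 m²·K/W
L = ΔR × k = 3.5 × 0.0392 = 0.1372 m

0.137 m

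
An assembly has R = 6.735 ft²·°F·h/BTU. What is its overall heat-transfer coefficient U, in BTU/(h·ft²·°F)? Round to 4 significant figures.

U = 1/R = 1/6.735 = 0.14848

0.1485 BTU/(h·ft²·°F)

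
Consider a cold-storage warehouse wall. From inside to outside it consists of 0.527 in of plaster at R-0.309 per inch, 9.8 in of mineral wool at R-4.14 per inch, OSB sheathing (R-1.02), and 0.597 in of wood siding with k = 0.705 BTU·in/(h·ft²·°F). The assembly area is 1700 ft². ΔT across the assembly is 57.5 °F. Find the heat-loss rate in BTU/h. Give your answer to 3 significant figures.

0.527 × 0.309 = 0.1628
9.8 × 4.14 = 40.57
0.597/0.705 = 0.8468
R_total = 0.1628 + 40.57 + 1.02 + 0.8468 = 42.6 ft²·°F·h/BTU
Q = A·ΔT/R = 1700 × 57.5 / 42.6 = 2295 BTU/h

2290 BTU/h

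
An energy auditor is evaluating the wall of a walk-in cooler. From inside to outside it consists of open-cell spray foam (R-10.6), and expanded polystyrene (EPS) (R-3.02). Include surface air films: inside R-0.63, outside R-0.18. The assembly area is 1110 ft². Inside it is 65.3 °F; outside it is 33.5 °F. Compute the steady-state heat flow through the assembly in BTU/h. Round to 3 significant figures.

2450 BTU/h

R_total = 0.63 + 10.6 + 3.02 + 0.18 = 14.43 ft²·°F·h/BTU
Q = A·ΔT/R = 1110 × (65.3 − 33.5) / 14.43 = 2446 BTU/h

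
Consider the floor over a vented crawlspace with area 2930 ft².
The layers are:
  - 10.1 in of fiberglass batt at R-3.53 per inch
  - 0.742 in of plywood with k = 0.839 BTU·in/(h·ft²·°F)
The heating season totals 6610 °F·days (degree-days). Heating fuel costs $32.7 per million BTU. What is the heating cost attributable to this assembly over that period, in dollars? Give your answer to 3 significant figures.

416 dollars

10.1 × 3.53 = 35.65
0.742/0.839 = 0.8844
R_total = 35.65 + 0.8844 = 36.54 ft²·°F·h/BTU
E = A × HDD × 24 / R = 2930 × 6610 × 24 / 36.54 = 12720000 BTU
Cost = 12720000/10⁶ × 32.7 = $416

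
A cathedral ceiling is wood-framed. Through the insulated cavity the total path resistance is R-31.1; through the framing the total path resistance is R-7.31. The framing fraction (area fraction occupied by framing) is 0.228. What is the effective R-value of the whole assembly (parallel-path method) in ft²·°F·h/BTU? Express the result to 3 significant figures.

17.9 ft²·°F·h/BTU

U_eff = 0.772/31.1 + 0.228/7.31 = 0.02482 + 0.03119 = 0.05601
R_eff = 1/U_eff = 17.85 ft²·°F·h/BTU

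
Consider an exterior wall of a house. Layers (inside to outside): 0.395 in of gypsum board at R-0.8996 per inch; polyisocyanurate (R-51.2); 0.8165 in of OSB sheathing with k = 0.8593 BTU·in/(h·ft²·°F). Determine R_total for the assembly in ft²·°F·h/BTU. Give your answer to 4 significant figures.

52.51 ft²·°F·h/BTU

0.395 × 0.8996 = 0.35534
0.8165/0.8593 = 0.95019
R_total = 0.35534 + 51.2 + 0.95019 = 52.506 ft²·°F·h/BTU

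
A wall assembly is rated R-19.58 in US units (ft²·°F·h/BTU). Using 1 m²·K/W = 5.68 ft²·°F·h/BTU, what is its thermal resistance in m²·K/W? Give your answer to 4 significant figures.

R_SI = 19.58/5.68 = 3.4472

3.447 m²·K/W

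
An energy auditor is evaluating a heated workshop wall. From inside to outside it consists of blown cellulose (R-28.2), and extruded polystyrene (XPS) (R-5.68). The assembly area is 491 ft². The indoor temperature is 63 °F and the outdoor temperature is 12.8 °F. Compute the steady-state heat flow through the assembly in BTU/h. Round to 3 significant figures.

R_total = 28.2 + 5.68 = 33.88 ft²·°F·h/BTU
Q = A·ΔT/R = 491 × (63 − 12.8) / 33.88 = 727.5 BTU/h

728 BTU/h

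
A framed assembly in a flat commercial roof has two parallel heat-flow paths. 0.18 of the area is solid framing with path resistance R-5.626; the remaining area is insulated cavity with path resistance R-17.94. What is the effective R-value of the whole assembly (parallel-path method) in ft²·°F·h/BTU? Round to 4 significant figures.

U_eff = 0.82/17.94 + 0.18/5.626 = 0.045708 + 0.031994 = 0.077702
R_eff = 1/U_eff = 12.87 ft²·°F·h/BTU

12.87 ft²·°F·h/BTU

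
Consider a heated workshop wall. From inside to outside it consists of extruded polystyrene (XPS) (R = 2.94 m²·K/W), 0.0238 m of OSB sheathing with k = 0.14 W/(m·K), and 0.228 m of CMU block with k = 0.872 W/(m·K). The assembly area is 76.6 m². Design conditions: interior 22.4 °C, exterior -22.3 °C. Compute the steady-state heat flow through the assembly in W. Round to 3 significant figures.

1020 W

0.0238/0.14 = 0.17
0.228/0.872 = 0.2615
R_total = 2.94 + 0.17 + 0.2615 = 3.371 m²·K/W
Q = A·ΔT/R = 76.6 × (22.4 − (-22.3)) / 3.371 = 1016 W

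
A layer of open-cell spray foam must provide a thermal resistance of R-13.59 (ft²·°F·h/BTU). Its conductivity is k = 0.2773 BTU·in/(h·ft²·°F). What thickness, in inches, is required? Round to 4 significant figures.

3.769 in

L = R × k = 13.59 × 0.2773 = 3.7685 in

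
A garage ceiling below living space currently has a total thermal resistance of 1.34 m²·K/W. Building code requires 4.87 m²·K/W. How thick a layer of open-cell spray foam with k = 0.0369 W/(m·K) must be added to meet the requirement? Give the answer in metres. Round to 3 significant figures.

ΔR = 4.87 − 1.34 = 3.53 m²·K/W
L = ΔR × k = 3.53 × 0.0369 = 0.1303 m

0.130 m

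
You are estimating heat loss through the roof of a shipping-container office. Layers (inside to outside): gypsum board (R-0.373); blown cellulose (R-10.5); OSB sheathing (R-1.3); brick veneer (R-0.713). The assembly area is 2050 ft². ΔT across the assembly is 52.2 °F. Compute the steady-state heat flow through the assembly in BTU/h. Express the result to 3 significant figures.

R_total = 0.373 + 10.5 + 1.3 + 0.713 = 12.89 ft²·°F·h/BTU
Q = A·ΔT/R = 2050 × 52.2 / 12.89 = 8304 BTU/h

8300 BTU/h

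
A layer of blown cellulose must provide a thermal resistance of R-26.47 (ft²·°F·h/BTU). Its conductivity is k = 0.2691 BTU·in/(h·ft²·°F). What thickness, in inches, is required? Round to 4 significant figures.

7.123 in

L = R × k = 26.47 × 0.2691 = 7.1231 in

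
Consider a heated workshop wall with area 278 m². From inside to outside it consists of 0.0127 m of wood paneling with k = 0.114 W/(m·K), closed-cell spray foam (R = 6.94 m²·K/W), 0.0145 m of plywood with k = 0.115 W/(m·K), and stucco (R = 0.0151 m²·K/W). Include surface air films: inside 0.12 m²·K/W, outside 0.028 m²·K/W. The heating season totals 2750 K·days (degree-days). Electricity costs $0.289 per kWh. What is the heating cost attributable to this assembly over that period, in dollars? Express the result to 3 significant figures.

722 dollars

0.0127/0.114 = 0.1114
0.0145/0.115 = 0.1261
R_total = 0.12 + 0.1114 + 6.94 + 0.1261 + 0.0151 + 0.028 = 7.341 m²·K/W
E = A × HDD × 24 / R / 1000 = 278 × 2750 × 24 / 7.341 / 1000 = 2500 kWh
Cost = 2500 × 0.289 = $722.4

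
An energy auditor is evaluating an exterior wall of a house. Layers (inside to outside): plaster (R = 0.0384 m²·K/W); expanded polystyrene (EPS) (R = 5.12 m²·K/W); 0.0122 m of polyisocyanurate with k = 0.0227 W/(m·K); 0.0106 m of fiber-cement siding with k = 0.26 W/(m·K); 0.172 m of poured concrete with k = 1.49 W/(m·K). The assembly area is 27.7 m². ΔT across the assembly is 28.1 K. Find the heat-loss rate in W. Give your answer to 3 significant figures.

0.0122/0.0227 = 0.5374
0.0106/0.26 = 0.04077
0.172/1.49 = 0.1154
R_total = 0.0384 + 5.12 + 0.5374 + 0.04077 + 0.1154 = 5.852 m²·K/W
Q = A·ΔT/R = 27.7 × 28.1 / 5.852 = 133 W

133 W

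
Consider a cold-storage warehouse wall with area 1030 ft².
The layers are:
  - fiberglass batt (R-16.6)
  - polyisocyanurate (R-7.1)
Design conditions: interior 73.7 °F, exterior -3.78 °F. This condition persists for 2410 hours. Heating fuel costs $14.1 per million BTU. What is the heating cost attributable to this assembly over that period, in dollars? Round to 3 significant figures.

R_total = 16.6 + 7.1 = 23.7 ft²·°F·h/BTU
Q = 1030 × (73.7 − (-3.78)) / 23.7 = 3367 BTU/h
E = 3367 × 2410 = 8115000 BTU
Cost = 8115000/10⁶ × 14.1 = $114.4

114 dollars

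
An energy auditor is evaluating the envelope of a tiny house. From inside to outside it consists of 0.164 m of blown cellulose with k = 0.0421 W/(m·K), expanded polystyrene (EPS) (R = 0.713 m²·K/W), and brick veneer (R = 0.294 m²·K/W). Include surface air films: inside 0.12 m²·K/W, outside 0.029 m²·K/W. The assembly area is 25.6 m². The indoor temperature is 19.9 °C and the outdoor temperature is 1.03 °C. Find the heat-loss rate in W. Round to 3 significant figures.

0.164/0.0421 = 3.895
R_total = 0.12 + 3.895 + 0.713 + 0.294 + 0.029 = 5.051 m²·K/W
Q = A·ΔT/R = 25.6 × (19.9 − 1.03) / 5.051 = 95.63 W

95.6 W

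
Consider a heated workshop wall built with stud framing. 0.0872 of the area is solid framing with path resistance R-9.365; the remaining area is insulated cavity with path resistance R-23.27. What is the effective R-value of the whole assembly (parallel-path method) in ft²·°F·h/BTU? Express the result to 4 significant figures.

20.60 ft²·°F·h/BTU

U_eff = 0.9128/23.27 + 0.0872/9.365 = 0.039226 + 0.0093113 = 0.048538
R_eff = 1/U_eff = 20.603 ft²·°F·h/BTU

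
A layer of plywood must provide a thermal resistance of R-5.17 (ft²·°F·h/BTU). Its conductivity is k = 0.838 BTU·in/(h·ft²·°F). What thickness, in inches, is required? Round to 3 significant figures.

4.33 in

L = R × k = 5.17 × 0.838 = 4.332 in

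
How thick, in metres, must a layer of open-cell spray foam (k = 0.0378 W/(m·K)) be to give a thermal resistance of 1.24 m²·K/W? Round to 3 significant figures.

0.0469 m

L = R·k = 1.24 × 0.0378 = 0.04687 m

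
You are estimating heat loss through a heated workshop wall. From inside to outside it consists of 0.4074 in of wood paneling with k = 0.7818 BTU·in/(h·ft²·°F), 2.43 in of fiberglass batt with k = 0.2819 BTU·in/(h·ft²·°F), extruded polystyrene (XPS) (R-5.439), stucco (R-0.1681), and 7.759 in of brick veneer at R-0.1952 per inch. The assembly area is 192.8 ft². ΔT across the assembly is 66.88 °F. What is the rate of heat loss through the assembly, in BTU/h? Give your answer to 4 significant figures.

792.9 BTU/h

0.4074/0.7818 = 0.52111
2.43/0.2819 = 8.6201
7.759 × 0.1952 = 1.5146
R_total = 0.52111 + 8.6201 + 5.439 + 0.1681 + 1.5146 = 16.263 ft²·°F·h/BTU
Q = A·ΔT/R = 192.8 × 66.88 / 16.263 = 792.88 BTU/h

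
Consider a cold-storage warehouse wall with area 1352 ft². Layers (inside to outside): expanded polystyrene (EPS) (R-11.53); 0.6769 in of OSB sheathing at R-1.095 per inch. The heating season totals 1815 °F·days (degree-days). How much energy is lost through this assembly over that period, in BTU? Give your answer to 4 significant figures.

4799000 BTU

0.6769 × 1.095 = 0.74121
R_total = 11.53 + 0.74121 = 12.271 ft²·°F·h/BTU
E = A × HDD × 24 / R = 1352 × 1815 × 24 / 12.271 = 4799300 BTU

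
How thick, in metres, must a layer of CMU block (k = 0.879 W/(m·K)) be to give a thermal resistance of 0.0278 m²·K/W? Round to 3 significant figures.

0.0244 m

L = R·k = 0.0278 × 0.879 = 0.02444 m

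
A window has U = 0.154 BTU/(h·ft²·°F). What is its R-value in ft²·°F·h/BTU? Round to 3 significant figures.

R = 1/U = 1/0.154 = 6.494

6.49 ft²·°F·h/BTU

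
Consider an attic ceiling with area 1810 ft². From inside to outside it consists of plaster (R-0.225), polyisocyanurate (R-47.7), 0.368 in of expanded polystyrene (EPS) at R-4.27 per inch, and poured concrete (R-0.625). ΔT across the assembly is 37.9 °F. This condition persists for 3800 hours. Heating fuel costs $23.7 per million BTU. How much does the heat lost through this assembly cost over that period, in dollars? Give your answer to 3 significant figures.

0.368 × 4.27 = 1.571
R_total = 0.225 + 47.7 + 1.571 + 0.625 = 50.12 ft²·°F·h/BTU
Q = 1810 × 37.9 / 50.12 = 1369 BTU/h
E = 1369 × 3800 = 5201000 BTU
Cost = 5201000/10⁶ × 23.7 = $123.3

123 dollars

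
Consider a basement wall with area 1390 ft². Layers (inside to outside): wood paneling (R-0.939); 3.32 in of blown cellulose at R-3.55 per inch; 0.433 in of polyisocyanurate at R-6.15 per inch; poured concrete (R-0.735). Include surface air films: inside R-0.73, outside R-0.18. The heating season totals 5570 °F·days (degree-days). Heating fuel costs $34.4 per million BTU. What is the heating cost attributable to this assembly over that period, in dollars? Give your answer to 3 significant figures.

375 dollars

3.32 × 3.55 = 11.79
0.433 × 6.15 = 2.663
R_total = 0.73 + 0.939 + 11.79 + 2.663 + 0.735 + 0.18 = 17.03 ft²·°F·h/BTU
E = A × HDD × 24 / R = 1390 × 5570 × 24 / 17.03 = 10910000 BTU
Cost = 10910000/10⁶ × 34.4 = $375.3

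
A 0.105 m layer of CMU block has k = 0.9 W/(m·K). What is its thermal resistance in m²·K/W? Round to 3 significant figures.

R = L/k = 0.105/0.9 = 0.1167 m²·K/W

0.117 m²·K/W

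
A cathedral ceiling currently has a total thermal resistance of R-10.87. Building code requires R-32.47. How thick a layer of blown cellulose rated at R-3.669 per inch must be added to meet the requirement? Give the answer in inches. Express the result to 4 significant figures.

ΔR = 32.47 − 10.87 = 21.6 ft²·°F·h/BTU
L = ΔR / (R/in) = 21.6/3.669 = 5.8872 in

5.887 in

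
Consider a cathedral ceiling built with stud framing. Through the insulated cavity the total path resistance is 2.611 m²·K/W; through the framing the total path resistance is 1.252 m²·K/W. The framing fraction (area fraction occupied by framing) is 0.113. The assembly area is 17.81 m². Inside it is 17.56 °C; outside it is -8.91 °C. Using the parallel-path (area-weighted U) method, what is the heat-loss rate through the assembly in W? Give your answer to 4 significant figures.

U_eff = 0.887/2.611 + 0.113/1.252 = 0.33972 + 0.090256 = 0.42997
R_eff = 1/U_eff = 2.3257 m²·K/W
Q = 17.81 × (17.56 − (-8.91)) / 2.3257 = 202.7 W

202.7 W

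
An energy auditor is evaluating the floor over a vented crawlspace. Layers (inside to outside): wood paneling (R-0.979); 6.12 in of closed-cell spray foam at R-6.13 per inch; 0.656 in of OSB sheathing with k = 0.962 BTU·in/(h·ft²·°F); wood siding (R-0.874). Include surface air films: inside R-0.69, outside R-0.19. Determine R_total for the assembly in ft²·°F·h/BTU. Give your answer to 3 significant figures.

6.12 × 6.13 = 37.52
0.656/0.962 = 0.6819
R_total = 0.69 + 0.979 + 37.52 + 0.6819 + 0.874 + 0.19 = 40.93 ft²·°F·h/BTU

40.9 ft²·°F·h/BTU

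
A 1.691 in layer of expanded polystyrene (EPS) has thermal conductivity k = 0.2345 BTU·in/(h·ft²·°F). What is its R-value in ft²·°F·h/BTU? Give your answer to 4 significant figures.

R = L/k = 1.691/0.2345 = 7.2111 ft²·°F·h/BTU

7.211 ft²·°F·h/BTU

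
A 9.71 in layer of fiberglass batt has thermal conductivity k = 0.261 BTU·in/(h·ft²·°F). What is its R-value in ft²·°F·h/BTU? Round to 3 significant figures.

R = L/k = 9.71/0.261 = 37.2 ft²·°F·h/BTU

37.2 ft²·°F·h/BTU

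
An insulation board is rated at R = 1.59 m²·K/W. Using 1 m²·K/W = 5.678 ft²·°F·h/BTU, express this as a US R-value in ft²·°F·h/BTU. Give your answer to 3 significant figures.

9.03 ft²·°F·h/BTU

R_US = 1.59 × 5.678 = 9.028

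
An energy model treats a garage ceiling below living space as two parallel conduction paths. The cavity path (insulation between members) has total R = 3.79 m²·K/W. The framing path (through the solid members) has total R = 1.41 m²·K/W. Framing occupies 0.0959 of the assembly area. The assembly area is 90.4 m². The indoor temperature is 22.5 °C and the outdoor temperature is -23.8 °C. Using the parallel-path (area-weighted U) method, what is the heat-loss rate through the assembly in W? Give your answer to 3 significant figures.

1280 W

U_eff = 0.9041/3.79 + 0.0959/1.41 = 0.2385 + 0.06801 = 0.3066
R_eff = 1/U_eff = 3.262 m²·K/W
Q = 90.4 × (22.5 − (-23.8)) / 3.262 = 1283 W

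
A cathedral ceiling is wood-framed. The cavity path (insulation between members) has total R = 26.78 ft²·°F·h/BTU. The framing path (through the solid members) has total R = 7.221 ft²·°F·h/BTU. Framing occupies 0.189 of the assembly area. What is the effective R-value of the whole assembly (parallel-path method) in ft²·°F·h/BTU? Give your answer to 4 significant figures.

17.71 ft²·°F·h/BTU

U_eff = 0.811/26.78 + 0.189/7.221 = 0.030284 + 0.026174 = 0.056457
R_eff = 1/U_eff = 17.712 ft²·°F·h/BTU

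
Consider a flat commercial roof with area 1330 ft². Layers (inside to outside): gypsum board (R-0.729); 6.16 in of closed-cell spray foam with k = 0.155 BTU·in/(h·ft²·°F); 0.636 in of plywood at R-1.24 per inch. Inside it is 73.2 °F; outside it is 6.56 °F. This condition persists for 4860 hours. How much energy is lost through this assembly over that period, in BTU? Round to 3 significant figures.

6.16/0.155 = 39.74
0.636 × 1.24 = 0.7886
R_total = 0.729 + 39.74 + 0.7886 = 41.26 ft²·°F·h/BTU
Q = 1330 × (73.2 − 6.56) / 41.26 = 2148 BTU/h
E = 2148 × 4860 = 10440000 BTU

10400000 BTU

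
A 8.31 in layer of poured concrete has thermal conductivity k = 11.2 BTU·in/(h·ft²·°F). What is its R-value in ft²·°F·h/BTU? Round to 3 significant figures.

0.742 ft²·°F·h/BTU

R = L/k = 8.31/11.2 = 0.742 ft²·°F·h/BTU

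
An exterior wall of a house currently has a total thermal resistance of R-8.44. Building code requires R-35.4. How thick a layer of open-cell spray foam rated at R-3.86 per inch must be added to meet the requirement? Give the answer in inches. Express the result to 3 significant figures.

ΔR = 35.4 − 8.44 = 26.96 ft²·°F·h/BTU
L = ΔR / (R/in) = 26.96/3.86 = 6.984 in

6.98 in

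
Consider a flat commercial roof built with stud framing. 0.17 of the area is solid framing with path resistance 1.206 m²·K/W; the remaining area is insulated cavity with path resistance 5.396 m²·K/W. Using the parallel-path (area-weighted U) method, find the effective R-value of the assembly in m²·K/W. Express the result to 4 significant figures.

3.392 m²·K/W

U_eff = 0.83/5.396 + 0.17/1.206 = 0.15382 + 0.14096 = 0.29478
R_eff = 1/U_eff = 3.3924 m²·K/W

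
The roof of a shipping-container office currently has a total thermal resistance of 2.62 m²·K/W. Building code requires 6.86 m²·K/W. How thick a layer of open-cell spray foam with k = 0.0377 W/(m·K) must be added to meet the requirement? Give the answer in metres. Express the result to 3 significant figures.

0.160 m

ΔR = 6.86 − 2.62 = 4.24 m²·K/W
L = ΔR × k = 4.24 × 0.0377 = 0.1598 m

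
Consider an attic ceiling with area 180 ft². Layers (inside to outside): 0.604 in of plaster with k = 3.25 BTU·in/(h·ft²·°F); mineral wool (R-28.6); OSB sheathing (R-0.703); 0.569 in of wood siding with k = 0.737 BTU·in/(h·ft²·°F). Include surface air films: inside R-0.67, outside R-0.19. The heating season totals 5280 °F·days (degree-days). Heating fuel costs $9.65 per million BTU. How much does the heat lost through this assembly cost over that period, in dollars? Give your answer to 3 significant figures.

7.07 dollars

0.604/3.25 = 0.1858
0.569/0.737 = 0.772
R_total = 0.67 + 0.1858 + 28.6 + 0.703 + 0.772 + 0.19 = 31.12 ft²·°F·h/BTU
E = A × HDD × 24 / R = 180 × 5280 × 24 / 31.12 = 732900 BTU
Cost = 732900/10⁶ × 9.65 = $7.073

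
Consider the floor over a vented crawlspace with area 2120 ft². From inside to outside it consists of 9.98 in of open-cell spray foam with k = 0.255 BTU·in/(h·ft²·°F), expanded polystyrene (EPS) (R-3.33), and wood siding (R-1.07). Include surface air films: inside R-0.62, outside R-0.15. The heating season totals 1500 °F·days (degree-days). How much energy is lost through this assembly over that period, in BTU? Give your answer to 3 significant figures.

9.98/0.255 = 39.14
R_total = 0.62 + 39.14 + 3.33 + 1.07 + 0.15 = 44.31 ft²·°F·h/BTU
E = A × HDD × 24 / R = 2120 × 1500 × 24 / 44.31 = 1723000 BTU

1720000 BTU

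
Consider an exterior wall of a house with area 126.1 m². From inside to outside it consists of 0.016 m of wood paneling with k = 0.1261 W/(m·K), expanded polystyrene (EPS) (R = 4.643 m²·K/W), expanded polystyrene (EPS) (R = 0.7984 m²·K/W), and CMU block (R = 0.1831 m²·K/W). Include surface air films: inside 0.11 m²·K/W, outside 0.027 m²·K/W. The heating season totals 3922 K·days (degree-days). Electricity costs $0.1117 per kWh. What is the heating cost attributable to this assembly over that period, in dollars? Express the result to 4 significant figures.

0.016/0.1261 = 0.12688
R_total = 0.11 + 0.12688 + 4.643 + 0.7984 + 0.1831 + 0.027 = 5.8884 m²·K/W
E = A × HDD × 24 / R / 1000 = 126.1 × 3922 × 24 / 5.8884 / 1000 = 2015.8 kWh
Cost = 2015.8 × 0.1117 = $225.16

225.2 dollars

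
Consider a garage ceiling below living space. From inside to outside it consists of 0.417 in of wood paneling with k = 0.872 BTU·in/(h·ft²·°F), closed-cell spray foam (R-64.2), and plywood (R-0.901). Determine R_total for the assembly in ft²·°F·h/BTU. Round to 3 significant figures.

0.417/0.872 = 0.4782
R_total = 0.4782 + 64.2 + 0.901 = 65.58 ft²·°F·h/BTU

65.6 ft²·°F·h/BTU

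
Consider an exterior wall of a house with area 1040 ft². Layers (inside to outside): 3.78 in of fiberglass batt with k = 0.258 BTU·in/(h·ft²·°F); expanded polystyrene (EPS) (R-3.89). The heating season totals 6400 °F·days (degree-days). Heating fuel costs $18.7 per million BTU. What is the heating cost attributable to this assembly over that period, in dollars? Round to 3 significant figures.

3.78/0.258 = 14.65
R_total = 14.65 + 3.89 = 18.54 ft²·°F·h/BTU
E = A × HDD × 24 / R = 1040 × 6400 × 24 / 18.54 = 8616000 BTU
Cost = 8616000/10⁶ × 18.7 = $161.1

161 dollars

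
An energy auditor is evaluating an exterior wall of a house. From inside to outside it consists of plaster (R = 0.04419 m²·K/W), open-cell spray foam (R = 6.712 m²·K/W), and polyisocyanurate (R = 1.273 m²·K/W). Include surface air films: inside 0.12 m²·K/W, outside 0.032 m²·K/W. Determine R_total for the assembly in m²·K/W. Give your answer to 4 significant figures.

R_total = 0.12 + 0.04419 + 6.712 + 1.273 + 0.032 = 8.1812 m²·K/W

8.181 m²·K/W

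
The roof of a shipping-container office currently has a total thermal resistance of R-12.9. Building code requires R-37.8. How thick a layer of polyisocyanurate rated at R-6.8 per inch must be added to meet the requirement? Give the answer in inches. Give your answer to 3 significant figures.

3.66 in

ΔR = 37.8 − 12.9 = 24.9 ft²·°F·h/BTU
L = ΔR / (R/in) = 24.9/6.8 = 3.662 in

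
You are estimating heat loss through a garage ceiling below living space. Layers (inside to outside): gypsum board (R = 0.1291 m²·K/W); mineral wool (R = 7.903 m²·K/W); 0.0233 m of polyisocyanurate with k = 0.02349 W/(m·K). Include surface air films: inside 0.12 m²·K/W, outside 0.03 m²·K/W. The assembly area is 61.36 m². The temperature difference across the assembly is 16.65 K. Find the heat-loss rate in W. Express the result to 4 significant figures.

0.0233/0.02349 = 0.99191
R_total = 0.12 + 0.1291 + 7.903 + 0.99191 + 0.03 = 9.174 m²·K/W
Q = A·ΔT/R = 61.36 × 16.65 / 9.174 = 111.36 W

111.4 W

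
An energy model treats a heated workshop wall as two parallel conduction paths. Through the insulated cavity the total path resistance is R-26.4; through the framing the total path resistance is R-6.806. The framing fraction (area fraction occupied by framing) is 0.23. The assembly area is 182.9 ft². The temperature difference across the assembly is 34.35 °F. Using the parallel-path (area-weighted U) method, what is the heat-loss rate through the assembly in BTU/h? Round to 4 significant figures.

395.6 BTU/h

U_eff = 0.77/26.4 + 0.23/6.806 = 0.029167 + 0.033794 = 0.06296
R_eff = 1/U_eff = 15.883 ft²·°F·h/BTU
Q = 182.9 × 34.35 / 15.883 = 395.56 BTU/h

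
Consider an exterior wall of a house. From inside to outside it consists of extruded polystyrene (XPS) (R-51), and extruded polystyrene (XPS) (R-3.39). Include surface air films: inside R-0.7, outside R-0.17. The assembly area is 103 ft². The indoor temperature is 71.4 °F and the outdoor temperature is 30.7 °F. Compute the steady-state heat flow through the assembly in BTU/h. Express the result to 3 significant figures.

75.9 BTU/h

R_total = 0.7 + 51 + 3.39 + 0.17 = 55.26 ft²·°F·h/BTU
Q = A·ΔT/R = 103 × (71.4 − 30.7) / 55.26 = 75.86 BTU/h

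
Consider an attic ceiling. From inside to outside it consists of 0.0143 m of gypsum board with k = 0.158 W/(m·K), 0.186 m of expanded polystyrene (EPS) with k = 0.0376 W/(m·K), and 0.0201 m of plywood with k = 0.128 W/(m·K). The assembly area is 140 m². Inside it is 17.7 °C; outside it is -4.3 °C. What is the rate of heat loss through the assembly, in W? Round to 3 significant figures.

0.0143/0.158 = 0.09051
0.186/0.0376 = 4.947
0.0201/0.128 = 0.157
R_total = 0.09051 + 4.947 + 0.157 = 5.194 m²·K/W
Q = A·ΔT/R = 140 × (17.7 − (-4.3)) / 5.194 = 593 W

593 W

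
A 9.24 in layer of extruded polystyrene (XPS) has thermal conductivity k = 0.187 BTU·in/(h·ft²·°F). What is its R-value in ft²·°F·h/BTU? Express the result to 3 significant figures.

49.4 ft²·°F·h/BTU

R = L/k = 9.24/0.187 = 49.41 ft²·°F·h/BTU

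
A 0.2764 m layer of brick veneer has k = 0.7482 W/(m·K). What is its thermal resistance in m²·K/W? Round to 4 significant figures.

R = L/k = 0.2764/0.7482 = 0.36942 m²·K/W

0.3694 m²·K/W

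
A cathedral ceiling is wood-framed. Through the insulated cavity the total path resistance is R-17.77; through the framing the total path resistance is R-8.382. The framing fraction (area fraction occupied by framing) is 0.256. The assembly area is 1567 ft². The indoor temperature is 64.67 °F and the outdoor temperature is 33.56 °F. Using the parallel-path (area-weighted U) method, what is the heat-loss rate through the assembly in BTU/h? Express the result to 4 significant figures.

U_eff = 0.744/17.77 + 0.256/8.382 = 0.041868 + 0.030542 = 0.07241
R_eff = 1/U_eff = 13.81 ft²·°F·h/BTU
Q = 1567 × (64.67 − 33.56) / 13.81 = 3529.9 BTU/h

3530 BTU/h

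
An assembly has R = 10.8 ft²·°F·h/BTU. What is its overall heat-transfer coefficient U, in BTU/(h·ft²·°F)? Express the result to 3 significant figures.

U = 1/R = 1/10.8 = 0.09259

0.0926 BTU/(h·ft²·°F)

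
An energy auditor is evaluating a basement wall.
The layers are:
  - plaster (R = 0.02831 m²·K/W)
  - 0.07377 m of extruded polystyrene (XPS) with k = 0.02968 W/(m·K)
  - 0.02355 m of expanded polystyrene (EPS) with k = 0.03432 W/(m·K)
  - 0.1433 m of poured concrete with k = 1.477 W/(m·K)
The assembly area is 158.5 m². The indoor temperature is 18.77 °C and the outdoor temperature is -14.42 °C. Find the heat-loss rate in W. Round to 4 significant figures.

1596 W

0.07377/0.02968 = 2.4855
0.02355/0.03432 = 0.68619
0.1433/1.477 = 0.097021
R_total = 0.02831 + 2.4855 + 0.68619 + 0.097021 = 3.297 m²·K/W
Q = A·ΔT/R = 158.5 × (18.77 − (-14.42)) / 3.297 = 1595.6 W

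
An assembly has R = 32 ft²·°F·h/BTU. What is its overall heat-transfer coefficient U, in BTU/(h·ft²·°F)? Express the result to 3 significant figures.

U = 1/R = 1/32 = 0.03125

0.0312 BTU/(h·ft²·°F)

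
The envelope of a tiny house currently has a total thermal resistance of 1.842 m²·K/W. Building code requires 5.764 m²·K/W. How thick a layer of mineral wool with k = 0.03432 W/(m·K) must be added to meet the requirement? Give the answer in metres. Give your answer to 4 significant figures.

0.1346 m

ΔR = 5.764 − 1.842 = 3.922 m²·K/W
L = ΔR × k = 3.922 × 0.03432 = 0.1346 m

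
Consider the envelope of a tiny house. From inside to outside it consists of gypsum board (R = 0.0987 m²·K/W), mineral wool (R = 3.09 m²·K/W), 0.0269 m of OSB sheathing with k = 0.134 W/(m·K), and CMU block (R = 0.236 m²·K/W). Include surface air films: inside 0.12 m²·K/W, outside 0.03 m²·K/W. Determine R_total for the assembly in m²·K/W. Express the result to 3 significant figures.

0.0269/0.134 = 0.2007
R_total = 0.12 + 0.0987 + 3.09 + 0.2007 + 0.236 + 0.03 = 3.775 m²·K/W

3.78 m²·K/W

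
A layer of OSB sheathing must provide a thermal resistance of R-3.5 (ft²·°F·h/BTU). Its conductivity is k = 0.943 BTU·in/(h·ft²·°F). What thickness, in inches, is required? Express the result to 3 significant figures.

3.30 in

L = R × k = 3.5 × 0.943 = 3.3 in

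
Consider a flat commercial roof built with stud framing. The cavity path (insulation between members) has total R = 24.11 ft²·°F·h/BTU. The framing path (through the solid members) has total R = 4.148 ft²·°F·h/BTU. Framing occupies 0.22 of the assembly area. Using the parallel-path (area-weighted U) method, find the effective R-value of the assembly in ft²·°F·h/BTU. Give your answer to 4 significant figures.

11.71 ft²·°F·h/BTU

U_eff = 0.78/24.11 + 0.22/4.148 = 0.032352 + 0.053038 = 0.085389
R_eff = 1/U_eff = 11.711 ft²·°F·h/BTU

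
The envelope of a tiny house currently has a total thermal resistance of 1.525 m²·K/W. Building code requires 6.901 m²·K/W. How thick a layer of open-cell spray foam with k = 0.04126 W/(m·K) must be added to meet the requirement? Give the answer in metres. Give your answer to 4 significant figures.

0.2218 m

ΔR = 6.901 − 1.525 = 5.376 m²·K/W
L = ΔR × k = 5.376 × 0.04126 = 0.22181 m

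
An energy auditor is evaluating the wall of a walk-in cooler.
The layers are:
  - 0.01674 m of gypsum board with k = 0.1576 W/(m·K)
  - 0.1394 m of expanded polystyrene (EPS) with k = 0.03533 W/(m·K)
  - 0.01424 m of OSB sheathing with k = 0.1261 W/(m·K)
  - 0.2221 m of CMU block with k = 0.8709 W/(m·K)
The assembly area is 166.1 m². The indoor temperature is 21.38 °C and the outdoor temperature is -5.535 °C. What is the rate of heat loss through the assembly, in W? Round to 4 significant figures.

0.01674/0.1576 = 0.10622
0.1394/0.03533 = 3.9457
0.01424/0.1261 = 0.11293
0.2221/0.8709 = 0.25502
R_total = 0.10622 + 3.9457 + 0.11293 + 0.25502 = 4.4198 m²·K/W
Q = A·ΔT/R = 166.1 × (21.38 − (-5.535)) / 4.4198 = 1011.5 W

1011 W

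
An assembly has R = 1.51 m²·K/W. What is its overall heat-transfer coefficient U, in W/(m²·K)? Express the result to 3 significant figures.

0.662 W/(m²·K)

U = 1/R = 1/1.51 = 0.6623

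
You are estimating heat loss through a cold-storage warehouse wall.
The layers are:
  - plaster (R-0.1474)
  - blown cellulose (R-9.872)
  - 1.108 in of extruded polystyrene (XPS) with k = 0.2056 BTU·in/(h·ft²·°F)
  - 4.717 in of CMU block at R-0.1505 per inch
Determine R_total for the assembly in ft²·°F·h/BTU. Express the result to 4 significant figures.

16.12 ft²·°F·h/BTU

1.108/0.2056 = 5.3891
4.717 × 0.1505 = 0.70991
R_total = 0.1474 + 9.872 + 5.3891 + 0.70991 = 16.118 ft²·°F·h/BTU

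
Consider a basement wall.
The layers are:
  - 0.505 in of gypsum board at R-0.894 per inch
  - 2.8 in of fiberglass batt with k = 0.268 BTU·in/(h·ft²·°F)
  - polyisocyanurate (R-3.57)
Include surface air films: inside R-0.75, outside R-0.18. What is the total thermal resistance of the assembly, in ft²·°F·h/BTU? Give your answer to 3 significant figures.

15.4 ft²·°F·h/BTU

0.505 × 0.894 = 0.4515
2.8/0.268 = 10.45
R_total = 0.75 + 0.4515 + 10.45 + 3.57 + 0.18 = 15.4 ft²·°F·h/BTU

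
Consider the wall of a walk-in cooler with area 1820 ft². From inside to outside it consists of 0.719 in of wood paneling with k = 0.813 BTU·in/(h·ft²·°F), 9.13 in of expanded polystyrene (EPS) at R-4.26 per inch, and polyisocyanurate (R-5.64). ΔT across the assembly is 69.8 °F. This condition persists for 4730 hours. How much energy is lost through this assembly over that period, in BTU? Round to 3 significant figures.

13200000 BTU

0.719/0.813 = 0.8844
9.13 × 4.26 = 38.89
R_total = 0.8844 + 38.89 + 5.64 = 45.42 ft²·°F·h/BTU
Q = 1820 × 69.8 / 45.42 = 2797 BTU/h
E = 2797 × 4730 = 13230000 BTU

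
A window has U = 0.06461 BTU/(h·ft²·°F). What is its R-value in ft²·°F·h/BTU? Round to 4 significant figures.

R = 1/U = 1/0.06461 = 15.477

15.48 ft²·°F·h/BTU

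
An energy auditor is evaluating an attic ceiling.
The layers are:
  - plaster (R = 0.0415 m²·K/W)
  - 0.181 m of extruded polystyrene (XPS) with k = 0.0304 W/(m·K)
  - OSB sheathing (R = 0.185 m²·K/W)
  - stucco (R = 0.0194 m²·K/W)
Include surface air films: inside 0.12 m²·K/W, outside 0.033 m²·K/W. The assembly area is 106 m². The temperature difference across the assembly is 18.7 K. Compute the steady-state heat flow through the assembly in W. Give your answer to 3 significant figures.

0.181/0.0304 = 5.954
R_total = 0.12 + 0.0415 + 5.954 + 0.185 + 0.0194 + 0.033 = 6.353 m²·K/W
Q = A·ΔT/R = 106 × 18.7 / 6.353 = 312 W

312 W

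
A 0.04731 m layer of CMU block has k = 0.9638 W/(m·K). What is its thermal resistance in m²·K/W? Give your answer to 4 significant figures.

R = L/k = 0.04731/0.9638 = 0.049087 m²·K/W

0.04909 m²·K/W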